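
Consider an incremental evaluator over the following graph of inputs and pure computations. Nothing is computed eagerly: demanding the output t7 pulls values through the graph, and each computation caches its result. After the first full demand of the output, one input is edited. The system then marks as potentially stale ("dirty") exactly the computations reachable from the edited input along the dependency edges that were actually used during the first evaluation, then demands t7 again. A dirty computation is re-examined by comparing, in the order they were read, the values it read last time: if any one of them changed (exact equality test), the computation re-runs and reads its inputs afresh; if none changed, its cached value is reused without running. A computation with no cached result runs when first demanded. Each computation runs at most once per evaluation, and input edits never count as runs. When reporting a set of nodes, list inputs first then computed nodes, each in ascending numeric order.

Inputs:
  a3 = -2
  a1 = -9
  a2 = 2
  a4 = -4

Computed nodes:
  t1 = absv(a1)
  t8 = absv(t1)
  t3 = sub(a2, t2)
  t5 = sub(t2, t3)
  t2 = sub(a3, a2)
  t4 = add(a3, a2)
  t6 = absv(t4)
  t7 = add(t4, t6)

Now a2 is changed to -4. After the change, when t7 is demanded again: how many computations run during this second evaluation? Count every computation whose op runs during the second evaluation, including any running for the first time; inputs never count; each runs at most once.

Initial pass — values computed on the first demand:
  t4 = add(-2, 2) = 0
  t6 = absv(0) = 0
  t7 = add(0, 0) = 0

Second demand — change propagation:
  t4: re-runs because a2 2->-4; new result -6.
  t6: re-runs because t4 0->-6; new result 6.
  t7: re-runs because t4 0->-6; t6 0->6; new result 0 (unchanged).

Run set: t4, t6, t7 (3 run).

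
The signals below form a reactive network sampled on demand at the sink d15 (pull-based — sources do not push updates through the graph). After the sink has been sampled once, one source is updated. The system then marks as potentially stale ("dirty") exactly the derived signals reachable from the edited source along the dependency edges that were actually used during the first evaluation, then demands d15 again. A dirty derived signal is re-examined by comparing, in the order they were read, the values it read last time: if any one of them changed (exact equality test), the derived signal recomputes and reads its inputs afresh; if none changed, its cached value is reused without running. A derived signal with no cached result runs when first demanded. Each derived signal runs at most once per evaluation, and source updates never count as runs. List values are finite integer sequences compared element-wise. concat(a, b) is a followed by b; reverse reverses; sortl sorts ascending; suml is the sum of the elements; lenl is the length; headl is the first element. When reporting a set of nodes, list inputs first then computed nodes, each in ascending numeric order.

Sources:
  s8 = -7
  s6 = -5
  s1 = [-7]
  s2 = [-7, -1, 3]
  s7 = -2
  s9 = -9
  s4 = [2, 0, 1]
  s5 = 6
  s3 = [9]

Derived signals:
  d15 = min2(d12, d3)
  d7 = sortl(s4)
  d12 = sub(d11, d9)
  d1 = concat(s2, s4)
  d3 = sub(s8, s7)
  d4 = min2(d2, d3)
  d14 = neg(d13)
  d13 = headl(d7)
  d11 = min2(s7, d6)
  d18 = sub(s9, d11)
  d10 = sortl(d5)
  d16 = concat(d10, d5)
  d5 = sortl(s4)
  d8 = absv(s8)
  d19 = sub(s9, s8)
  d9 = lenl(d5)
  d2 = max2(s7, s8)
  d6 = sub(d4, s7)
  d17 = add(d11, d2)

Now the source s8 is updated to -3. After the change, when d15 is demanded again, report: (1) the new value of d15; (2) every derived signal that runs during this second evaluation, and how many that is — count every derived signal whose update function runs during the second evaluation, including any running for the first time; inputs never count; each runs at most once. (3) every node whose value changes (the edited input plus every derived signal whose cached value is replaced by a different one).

Initial pass — values computed on the first demand:
  d2 = max2(-2, -7) = -2
  d3 = sub(-7, -2) = -5
  d4 = min2(-2, -5) = -5
  d5 = sortl([2, 0, 1]) = [0, 1, 2]
  d6 = sub(-5, -2) = -3
  d9 = lenl([0, 1, 2]) = 3
  d11 = min2(-2, -3) = -3
  d12 = sub(-3, 3) = -6
  d15 = min2(-6, -5) = -6

Second demand — change propagation:
  d2: re-runs because s8 -7->-3; new result -2 (unchanged).
  d3: re-runs because s8 -7->-3; new result -1.
  d4: re-runs because d3 -5->-1; new result -2.
  d6: re-runs because d4 -5->-2; new result 0.
  d11: re-runs because d6 -3->0; new result -2.
  d12: re-runs because d11 -3->-2; new result -5.
  d15: re-runs because d12 -6->-5; d3 -5->-1; new result -5.

d15 now evaluates to -5.
Run set: d2, d3, d4, d6, d11, d12, d15 (7 run).
Changed values: s8, d3, d4, d6, d11, d12, d15.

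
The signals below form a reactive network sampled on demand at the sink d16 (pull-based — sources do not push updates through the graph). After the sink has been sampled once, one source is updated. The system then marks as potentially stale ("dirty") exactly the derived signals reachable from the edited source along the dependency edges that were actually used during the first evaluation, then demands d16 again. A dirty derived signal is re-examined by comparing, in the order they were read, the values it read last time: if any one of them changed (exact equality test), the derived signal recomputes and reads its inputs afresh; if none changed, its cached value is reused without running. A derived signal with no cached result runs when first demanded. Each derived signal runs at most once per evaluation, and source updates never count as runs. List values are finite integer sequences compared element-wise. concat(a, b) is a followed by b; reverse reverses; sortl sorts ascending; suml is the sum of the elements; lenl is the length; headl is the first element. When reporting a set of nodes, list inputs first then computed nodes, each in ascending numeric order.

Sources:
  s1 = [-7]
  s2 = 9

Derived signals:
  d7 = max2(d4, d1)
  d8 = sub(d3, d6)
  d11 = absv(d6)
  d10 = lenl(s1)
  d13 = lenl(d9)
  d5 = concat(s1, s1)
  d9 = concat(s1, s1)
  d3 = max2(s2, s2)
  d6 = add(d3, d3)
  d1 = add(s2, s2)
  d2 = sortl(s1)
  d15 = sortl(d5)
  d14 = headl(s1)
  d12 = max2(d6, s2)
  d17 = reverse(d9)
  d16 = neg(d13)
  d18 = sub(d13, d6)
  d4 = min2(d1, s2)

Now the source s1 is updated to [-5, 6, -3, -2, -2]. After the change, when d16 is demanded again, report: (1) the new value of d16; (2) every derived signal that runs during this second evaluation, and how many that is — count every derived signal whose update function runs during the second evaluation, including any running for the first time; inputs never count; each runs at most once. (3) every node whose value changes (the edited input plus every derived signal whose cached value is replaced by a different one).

Initial pass — values computed on the first demand:
  d9 = concat([-7], [-7]) = [-7, -7]
  d13 = lenl([-7, -7]) = 2
  d16 = neg(2) = -2

Second demand — change propagation:
  d9: re-runs because s1 [-7]->[-5, 6, -3, -2, -2]; s1 [-7]->[-5, 6, -3, -2, -2]; new result [-5, 6, -3, -2, -2, -5, 6, -3, -2, -2].
  d13: re-runs because d9 [-7, -7]->[-5, 6, -3, -2, -2, -5, 6, -3, -2, -2]; new result 10.
  d16: re-runs because d13 2->10; new result -10.

d16 now evaluates to -10.
Run set: d9, d13, d16 (3 run).
Changed values: s1, d9, d13, d16.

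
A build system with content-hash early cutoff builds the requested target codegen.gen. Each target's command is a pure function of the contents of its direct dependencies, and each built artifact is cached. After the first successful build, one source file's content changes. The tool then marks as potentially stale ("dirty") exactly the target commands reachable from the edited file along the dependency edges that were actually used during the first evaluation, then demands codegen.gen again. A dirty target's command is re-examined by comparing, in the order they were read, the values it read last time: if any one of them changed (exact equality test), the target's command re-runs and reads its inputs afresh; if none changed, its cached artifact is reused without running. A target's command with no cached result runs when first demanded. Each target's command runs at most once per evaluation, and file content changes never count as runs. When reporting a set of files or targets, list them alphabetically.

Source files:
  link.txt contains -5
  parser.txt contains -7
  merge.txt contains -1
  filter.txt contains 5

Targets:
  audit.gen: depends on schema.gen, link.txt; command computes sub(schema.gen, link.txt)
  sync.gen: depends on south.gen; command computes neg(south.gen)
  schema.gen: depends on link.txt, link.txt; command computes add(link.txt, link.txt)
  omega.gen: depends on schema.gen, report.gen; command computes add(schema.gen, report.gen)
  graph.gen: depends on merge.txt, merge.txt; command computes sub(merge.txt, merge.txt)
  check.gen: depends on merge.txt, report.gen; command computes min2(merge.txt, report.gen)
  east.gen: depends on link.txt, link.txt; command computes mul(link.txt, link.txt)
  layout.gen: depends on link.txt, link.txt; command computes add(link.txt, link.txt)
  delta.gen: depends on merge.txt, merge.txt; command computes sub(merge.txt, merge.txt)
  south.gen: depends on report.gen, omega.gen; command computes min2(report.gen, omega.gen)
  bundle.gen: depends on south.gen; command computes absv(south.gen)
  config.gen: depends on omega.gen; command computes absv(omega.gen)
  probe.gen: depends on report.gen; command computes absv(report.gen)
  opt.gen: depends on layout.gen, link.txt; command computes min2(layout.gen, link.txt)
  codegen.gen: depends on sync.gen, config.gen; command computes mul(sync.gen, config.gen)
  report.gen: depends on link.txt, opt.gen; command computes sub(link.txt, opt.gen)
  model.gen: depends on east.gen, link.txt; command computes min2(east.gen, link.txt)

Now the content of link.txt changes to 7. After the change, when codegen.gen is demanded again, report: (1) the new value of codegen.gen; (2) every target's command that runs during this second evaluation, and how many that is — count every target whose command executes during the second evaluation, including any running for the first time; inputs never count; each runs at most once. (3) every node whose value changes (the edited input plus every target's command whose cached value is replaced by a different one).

First evaluation (everything demanded from the output):
  layout.gen = add(-5, -5) = -10
  opt.gen = min2(-10, -5) = -10
  report.gen = sub(-5, -10) = 5
  schema.gen = add(-5, -5) = -10
  omega.gen = add(-10, 5) = -5
  config.gen = absv(-5) = 5
  south.gen = min2(5, -5) = -5
  sync.gen = neg(-5) = 5
  codegen.gen = mul(5, 5) = 25

Propagation after the edit:
  layout.gen: runs — link.txt -5->7; link.txt -5->7; result 14.
  opt.gen: runs — layout.gen -10->14; link.txt -5->7; result 7.
  report.gen: runs — link.txt -5->7; opt.gen -10->7; result 0.
  schema.gen: runs — link.txt -5->7; link.txt -5->7; result 14.
  omega.gen: runs — schema.gen -10->14; report.gen 5->0; result 14.
  config.gen: runs — omega.gen -5->14; result 14.
  south.gen: runs — report.gen 5->0; omega.gen -5->14; result 0.
  sync.gen: runs — south.gen -5->0; result 0.
  codegen.gen: runs — sync.gen 5->0; config.gen 5->14; result 0.

New value of codegen.gen: 0.
Target commands that run: codegen.gen, config.gen, layout.gen, omega.gen, opt.gen, report.gen, schema.gen, south.gen, sync.gen — 9 in total.
Values that change: codegen.gen, config.gen, layout.gen, link.txt, omega.gen, opt.gen, report.gen, schema.gen, south.gen, sync.gen.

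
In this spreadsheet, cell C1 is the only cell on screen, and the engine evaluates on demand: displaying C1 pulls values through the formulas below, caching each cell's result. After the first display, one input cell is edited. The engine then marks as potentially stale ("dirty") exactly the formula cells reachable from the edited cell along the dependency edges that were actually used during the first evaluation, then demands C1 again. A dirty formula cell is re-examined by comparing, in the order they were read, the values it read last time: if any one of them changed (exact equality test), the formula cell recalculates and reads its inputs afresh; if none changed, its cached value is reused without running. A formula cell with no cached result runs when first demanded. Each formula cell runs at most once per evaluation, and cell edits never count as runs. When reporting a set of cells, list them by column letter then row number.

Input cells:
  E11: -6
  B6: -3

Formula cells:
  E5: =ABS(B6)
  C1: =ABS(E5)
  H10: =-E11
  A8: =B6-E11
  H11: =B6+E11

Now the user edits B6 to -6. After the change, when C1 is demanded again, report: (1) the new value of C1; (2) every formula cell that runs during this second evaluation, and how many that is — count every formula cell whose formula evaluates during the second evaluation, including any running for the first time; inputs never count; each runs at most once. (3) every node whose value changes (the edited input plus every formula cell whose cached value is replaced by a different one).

Initial pass — values computed on the first demand:
  E5 = ABS(-3) = 3
  C1 = ABS(3) = 3

Second demand — change propagation:
  E5: re-runs because B6 -3->-6; new result 6.
  C1: re-runs because E5 3->6; new result 6.

C1 now evaluates to 6.
Run set: C1, E5 (2 run).
Changed values: B6, C1, E5.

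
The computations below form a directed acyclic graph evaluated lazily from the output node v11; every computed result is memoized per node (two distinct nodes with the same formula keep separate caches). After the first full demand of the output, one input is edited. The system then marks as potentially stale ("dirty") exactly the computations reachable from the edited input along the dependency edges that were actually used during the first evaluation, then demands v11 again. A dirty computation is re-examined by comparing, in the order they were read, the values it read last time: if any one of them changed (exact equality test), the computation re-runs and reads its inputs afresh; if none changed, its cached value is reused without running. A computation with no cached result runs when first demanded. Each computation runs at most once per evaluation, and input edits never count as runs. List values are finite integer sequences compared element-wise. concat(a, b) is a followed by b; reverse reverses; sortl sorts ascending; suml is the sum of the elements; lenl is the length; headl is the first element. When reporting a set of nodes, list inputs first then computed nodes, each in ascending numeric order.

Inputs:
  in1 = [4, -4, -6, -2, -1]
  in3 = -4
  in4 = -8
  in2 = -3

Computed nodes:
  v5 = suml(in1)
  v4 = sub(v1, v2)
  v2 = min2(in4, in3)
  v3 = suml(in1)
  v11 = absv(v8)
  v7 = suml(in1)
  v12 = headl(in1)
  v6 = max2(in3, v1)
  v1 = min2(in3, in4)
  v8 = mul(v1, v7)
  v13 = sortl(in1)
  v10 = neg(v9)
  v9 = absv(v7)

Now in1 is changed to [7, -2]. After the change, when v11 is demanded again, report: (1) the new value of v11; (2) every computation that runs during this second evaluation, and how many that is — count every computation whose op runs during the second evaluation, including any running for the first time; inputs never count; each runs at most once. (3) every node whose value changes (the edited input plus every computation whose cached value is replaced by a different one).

Demanding v11 again yields 40.
3 computations run: v7, v8, v11.
The nodes whose values change: in1, v7, v8, v11.

First demand of the output computes:
  v1 = min2(-4, -8) = -8
  v7 = suml([4, -4, -6, -2, -1]) = -9
  v8 = mul(-8, -9) = 72
  v11 = absv(72) = 72

After the edit, cleaning proceeds:
  v7: a read changed (in1 [4, -4, -6, -2, -1]->[7, -2]) — executes, giving 5.
  v8: a read changed (v7 -9->5) — executes, giving -40.
  v11: a read changed (v8 72->-40) — executes, giving 40.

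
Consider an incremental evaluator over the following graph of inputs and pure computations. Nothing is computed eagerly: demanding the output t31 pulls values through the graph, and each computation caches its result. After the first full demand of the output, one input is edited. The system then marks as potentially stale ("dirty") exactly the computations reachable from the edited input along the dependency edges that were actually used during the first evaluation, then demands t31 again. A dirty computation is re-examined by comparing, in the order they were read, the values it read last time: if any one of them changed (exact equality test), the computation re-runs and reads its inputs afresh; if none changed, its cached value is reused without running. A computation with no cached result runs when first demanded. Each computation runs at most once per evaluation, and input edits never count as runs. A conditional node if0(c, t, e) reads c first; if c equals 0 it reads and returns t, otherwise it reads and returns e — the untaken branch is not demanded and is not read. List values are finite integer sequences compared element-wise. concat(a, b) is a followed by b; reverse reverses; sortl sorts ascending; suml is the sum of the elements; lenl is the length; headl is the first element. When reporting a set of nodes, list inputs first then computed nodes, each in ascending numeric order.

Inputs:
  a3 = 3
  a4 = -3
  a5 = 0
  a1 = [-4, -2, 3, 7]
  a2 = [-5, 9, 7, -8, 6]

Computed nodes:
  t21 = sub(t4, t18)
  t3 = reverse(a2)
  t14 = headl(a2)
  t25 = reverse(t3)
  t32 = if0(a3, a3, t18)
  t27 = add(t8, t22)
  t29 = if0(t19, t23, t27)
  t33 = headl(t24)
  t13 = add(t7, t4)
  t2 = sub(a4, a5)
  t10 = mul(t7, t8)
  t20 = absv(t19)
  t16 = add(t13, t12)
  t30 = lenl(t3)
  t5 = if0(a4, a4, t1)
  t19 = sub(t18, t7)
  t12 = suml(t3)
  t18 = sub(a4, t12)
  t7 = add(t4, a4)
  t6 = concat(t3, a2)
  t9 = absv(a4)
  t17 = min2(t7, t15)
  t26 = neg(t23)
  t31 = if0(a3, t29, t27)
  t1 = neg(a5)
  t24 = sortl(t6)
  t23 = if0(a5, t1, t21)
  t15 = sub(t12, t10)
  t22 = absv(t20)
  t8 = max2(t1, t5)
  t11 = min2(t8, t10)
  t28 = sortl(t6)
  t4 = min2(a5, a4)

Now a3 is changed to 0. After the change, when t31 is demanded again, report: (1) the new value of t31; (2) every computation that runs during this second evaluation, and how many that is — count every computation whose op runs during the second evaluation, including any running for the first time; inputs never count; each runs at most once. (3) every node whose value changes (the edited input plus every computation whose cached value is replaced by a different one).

t31 now evaluates to 6.
Run set: t29, t31 (2 run).
Changed values: a3.
The important point: the flipped condition pulls in fresh nodes; t29 runs for the first time.

Initial pass — values computed on the first demand:
  t1 = neg(0) = 0
  t3 = reverse([-5, 9, 7, -8, 6]) = [6, -8, 7, 9, -5]
  t4 = min2(0, -3) = -3
  t5 = if0(a4=-3 -> else branch t1) = 0
  t7 = add(-3, -3) = -6
  t8 = max2(0, 0) = 0
  t12 = suml([6, -8, 7, 9, -5]) = 9
  t18 = sub(-3, 9) = -12
  t19 = sub(-12, -6) = -6
  t20 = absv(-6) = 6
  t22 = absv(6) = 6
  t27 = add(0, 6) = 6
  t31 = if0(a3=3 -> else branch t27) = 6

Second demand — change propagation:
  t29: newly demanded (no cache) — executes and yields 6.
  t31: re-runs because a3 3->0; new result 6 (unchanged).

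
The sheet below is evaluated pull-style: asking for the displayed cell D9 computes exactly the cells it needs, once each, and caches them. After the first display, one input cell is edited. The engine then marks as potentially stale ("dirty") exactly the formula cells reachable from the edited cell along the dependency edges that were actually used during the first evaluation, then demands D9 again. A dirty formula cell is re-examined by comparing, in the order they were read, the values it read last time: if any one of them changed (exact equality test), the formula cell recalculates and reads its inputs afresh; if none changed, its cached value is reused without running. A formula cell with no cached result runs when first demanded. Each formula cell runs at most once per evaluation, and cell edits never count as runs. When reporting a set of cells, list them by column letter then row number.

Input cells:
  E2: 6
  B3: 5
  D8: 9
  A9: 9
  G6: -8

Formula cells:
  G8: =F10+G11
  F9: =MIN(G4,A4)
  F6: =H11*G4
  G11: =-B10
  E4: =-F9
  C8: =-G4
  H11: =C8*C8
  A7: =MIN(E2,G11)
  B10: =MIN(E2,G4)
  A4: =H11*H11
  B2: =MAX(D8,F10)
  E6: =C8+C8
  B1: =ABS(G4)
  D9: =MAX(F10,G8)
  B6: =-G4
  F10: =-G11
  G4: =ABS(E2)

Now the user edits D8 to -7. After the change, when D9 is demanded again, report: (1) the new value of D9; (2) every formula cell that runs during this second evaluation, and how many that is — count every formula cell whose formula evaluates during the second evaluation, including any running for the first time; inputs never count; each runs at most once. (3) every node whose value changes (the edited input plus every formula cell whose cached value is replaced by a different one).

Demanding D9 again yields 6.
0 formula cells run: none.
The nodes whose values change: D8.
Note the shortcut — D8 feeds only undemanded nodes, so no recomputation happens.

First demand of the output computes:
  G4 = ABS(6) = 6
  B10 = MIN(6, 6) = 6
  G11 = -(6) = -6
  F10 = -(-6) = 6
  G8 = 6 + -6 = 0
  D9 = MAX(6, 0) = 6

After the edit, cleaning proceeds:
  D8 only reaches undemanded nodes; the second demand re-runs nothing.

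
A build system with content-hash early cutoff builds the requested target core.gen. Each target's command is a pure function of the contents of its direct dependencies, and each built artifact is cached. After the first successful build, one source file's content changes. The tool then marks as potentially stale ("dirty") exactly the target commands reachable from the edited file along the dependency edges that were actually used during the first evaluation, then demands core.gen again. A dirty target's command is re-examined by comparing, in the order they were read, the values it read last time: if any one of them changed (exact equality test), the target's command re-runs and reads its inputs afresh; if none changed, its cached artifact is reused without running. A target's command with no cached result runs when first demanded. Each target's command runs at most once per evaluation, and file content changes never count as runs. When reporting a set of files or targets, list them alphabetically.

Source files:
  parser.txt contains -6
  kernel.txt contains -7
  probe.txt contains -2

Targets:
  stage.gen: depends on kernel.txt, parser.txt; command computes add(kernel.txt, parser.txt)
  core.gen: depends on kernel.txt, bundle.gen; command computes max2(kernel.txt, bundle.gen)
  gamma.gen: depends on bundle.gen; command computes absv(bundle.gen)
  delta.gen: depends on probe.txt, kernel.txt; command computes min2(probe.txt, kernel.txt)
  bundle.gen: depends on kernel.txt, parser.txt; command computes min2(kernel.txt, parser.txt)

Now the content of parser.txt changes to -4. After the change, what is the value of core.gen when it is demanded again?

New value of core.gen: -7.
Key observation: the change is absorbed at bundle.gen — it re-runs but produces the same value, and the output's value is unchanged.

First evaluation (everything demanded from the output):
  bundle.gen = min2(-7, -6) = -7
  core.gen = max2(-7, -7) = -7

Propagation after the edit:
  bundle.gen: runs — parser.txt -6->-4; result -7 (same value as before).
  core.gen: checked — values it read are unchanged (kernel.txt unchanged, bundle.gen unchanged); reused cached -7 without running.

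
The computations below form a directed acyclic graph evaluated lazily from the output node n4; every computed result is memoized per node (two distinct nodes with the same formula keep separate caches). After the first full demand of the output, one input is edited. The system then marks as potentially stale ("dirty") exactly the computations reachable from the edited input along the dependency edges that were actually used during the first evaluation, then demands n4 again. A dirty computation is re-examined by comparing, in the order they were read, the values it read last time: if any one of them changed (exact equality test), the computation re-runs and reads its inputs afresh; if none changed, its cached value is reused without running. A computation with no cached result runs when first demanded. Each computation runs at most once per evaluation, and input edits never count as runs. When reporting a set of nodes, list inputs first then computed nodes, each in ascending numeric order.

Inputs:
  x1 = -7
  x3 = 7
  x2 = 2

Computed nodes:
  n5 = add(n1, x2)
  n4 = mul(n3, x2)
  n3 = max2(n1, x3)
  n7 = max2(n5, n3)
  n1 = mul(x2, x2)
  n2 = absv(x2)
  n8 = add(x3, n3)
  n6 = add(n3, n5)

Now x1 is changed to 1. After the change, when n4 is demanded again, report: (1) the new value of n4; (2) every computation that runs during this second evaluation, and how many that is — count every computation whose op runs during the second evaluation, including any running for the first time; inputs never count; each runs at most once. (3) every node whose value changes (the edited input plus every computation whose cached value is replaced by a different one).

Demanding n4 again yields 14.
0 computations run: none.
The nodes whose values change: x1.
Note the shortcut — nothing in the graph depends on x1 at all, so no recomputation happens.

First demand of the output computes:
  n1 = mul(2, 2) = 4
  n3 = max2(4, 7) = 7
  n4 = mul(7, 2) = 14

After the edit, cleaning proceeds:
  no node depends on x1 at all; the second demand re-runs nothing.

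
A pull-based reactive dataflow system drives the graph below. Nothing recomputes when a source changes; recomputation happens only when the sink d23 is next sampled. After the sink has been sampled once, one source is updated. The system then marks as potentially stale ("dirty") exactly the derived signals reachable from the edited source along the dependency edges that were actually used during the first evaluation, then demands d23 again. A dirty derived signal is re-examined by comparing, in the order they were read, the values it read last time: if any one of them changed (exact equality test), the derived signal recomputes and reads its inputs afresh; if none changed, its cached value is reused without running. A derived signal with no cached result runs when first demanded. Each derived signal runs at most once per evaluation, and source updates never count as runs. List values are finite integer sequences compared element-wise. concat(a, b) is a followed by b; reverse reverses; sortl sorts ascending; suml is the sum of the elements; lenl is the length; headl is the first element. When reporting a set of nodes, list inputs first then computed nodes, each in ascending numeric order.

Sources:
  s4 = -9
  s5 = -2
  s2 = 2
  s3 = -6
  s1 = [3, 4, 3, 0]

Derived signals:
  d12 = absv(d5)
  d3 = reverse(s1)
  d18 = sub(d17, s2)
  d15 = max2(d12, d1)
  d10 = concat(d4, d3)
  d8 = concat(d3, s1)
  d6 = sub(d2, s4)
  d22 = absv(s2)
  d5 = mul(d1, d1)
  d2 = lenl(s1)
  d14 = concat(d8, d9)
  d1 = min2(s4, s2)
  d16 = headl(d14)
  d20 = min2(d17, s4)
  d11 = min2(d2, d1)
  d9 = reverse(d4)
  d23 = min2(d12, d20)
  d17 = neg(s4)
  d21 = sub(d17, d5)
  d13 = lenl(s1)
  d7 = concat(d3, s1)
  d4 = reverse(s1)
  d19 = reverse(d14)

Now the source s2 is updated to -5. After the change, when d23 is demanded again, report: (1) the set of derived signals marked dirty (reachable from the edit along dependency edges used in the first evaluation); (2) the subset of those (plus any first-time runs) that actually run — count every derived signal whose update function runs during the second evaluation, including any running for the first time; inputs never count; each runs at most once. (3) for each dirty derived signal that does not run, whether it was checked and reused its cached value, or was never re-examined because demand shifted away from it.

First evaluation (everything demanded from the output):
  d1 = min2(-9, 2) = -9
  d5 = mul(-9, -9) = 81
  d12 = absv(81) = 81
  d17 = neg(-9) = 9
  d20 = min2(9, -9) = -9
  d23 = min2(81, -9) = -9

Propagation after the edit:
  d1: runs — s2 2->-5; result -9 (same value as before).
  d5: checked — values it read are unchanged (d1 unchanged, d1 unchanged); reused cached 81 without running.
  d12: checked — values it read are unchanged (d5 unchanged); reused cached 81 without running.
  d23: checked — values it read are unchanged (d12 unchanged, d20 unchanged); reused cached -9 without running.

Key observation: the change is absorbed at d1 — it re-runs but produces the same value, and the output's value is unchanged.

Marked dirty: d1, d5, d12, d23.
Derived signals that run: d1 — 1 in total.
Checked but reused from cache: d5, d12, d23.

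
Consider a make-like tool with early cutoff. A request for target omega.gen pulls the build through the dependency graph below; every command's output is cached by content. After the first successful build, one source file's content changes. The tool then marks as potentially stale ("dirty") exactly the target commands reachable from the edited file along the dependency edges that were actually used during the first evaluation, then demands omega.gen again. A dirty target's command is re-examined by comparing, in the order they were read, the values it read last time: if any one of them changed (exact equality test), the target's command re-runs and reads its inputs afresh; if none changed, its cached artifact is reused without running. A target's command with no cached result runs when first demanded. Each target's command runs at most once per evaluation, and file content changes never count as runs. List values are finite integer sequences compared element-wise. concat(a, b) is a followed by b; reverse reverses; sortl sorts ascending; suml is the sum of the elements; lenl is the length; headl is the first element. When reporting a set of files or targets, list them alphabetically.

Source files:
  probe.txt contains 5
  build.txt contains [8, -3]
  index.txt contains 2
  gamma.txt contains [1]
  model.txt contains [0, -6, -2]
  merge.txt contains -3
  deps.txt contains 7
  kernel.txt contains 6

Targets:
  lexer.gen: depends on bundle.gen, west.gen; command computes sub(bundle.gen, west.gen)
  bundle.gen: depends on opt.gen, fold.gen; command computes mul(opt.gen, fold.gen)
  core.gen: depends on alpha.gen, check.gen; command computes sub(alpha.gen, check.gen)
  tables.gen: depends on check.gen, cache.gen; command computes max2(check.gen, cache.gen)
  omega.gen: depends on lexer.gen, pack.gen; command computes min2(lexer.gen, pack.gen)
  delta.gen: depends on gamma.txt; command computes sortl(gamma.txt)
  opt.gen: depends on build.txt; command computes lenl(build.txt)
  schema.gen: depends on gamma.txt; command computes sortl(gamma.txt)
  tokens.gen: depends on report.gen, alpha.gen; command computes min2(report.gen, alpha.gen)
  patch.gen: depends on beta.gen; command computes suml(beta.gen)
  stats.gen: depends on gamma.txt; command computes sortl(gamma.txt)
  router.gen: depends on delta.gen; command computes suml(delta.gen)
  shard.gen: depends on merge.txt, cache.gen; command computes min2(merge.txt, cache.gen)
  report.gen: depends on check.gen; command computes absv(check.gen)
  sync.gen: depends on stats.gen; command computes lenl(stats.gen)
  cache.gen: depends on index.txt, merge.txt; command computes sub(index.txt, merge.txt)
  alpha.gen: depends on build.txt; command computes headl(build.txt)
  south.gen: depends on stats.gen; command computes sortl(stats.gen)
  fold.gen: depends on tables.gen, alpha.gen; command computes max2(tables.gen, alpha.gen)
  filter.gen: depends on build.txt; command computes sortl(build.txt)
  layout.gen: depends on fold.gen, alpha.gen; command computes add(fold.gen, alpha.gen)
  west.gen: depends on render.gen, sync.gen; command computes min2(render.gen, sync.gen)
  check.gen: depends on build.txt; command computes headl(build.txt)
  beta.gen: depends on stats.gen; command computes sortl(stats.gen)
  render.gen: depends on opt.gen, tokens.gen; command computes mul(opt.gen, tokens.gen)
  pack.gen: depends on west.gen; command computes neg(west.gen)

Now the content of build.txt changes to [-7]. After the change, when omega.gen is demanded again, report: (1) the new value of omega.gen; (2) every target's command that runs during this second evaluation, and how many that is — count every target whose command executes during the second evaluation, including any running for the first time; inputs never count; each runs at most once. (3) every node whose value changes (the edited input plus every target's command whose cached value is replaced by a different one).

Demanding omega.gen again yields 7.
13 target commands run: alpha.gen, bundle.gen, check.gen, fold.gen, lexer.gen, omega.gen, opt.gen, pack.gen, render.gen, report.gen, tables.gen, tokens.gen, west.gen.
The nodes whose values change: alpha.gen, build.txt, bundle.gen, check.gen, fold.gen, lexer.gen, omega.gen, opt.gen, pack.gen, render.gen, report.gen, tables.gen, tokens.gen, west.gen.

First demand of the output computes:
  alpha.gen = headl([8, -3]) = 8
  cache.gen = sub(2, -3) = 5
  check.gen = headl([8, -3]) = 8
  opt.gen = lenl([8, -3]) = 2
  report.gen = absv(8) = 8
  stats.gen = sortl([1]) = [1]
  sync.gen = lenl([1]) = 1
  tables.gen = max2(8, 5) = 8
  fold.gen = max2(8, 8) = 8
  bundle.gen = mul(2, 8) = 16
  tokens.gen = min2(8, 8) = 8
  render.gen = mul(2, 8) = 16
  west.gen = min2(16, 1) = 1
  lexer.gen = sub(16, 1) = 15
  pack.gen = neg(1) = -1
  omega.gen = min2(15, -1) = -1

After the edit, cleaning proceeds:
  alpha.gen: a read changed (build.txt [8, -3]->[-7]) — executes, giving -7.
  check.gen: a read changed (build.txt [8, -3]->[-7]) — executes, giving -7.
  opt.gen: a read changed (build.txt [8, -3]->[-7]) — executes, giving 1.
  report.gen: a read changed (check.gen 8->-7) — executes, giving 7.
  tables.gen: a read changed (check.gen 8->-7) — executes, giving 5.
  fold.gen: a read changed (tables.gen 8->5; alpha.gen 8->-7) — executes, giving 5.
  bundle.gen: a read changed (opt.gen 2->1; fold.gen 8->5) — executes, giving 5.
  tokens.gen: a read changed (report.gen 8->7; alpha.gen 8->-7) — executes, giving -7.
  render.gen: a read changed (opt.gen 2->1; tokens.gen 8->-7) — executes, giving -7.
  west.gen: a read changed (render.gen 16->-7) — executes, giving -7.
  lexer.gen: a read changed (bundle.gen 16->5; west.gen 1->-7) — executes, giving 12.
  pack.gen: a read changed (west.gen 1->-7) — executes, giving 7.
  omega.gen: a read changed (lexer.gen 15->12; pack.gen -1->7) — executes, giving 7.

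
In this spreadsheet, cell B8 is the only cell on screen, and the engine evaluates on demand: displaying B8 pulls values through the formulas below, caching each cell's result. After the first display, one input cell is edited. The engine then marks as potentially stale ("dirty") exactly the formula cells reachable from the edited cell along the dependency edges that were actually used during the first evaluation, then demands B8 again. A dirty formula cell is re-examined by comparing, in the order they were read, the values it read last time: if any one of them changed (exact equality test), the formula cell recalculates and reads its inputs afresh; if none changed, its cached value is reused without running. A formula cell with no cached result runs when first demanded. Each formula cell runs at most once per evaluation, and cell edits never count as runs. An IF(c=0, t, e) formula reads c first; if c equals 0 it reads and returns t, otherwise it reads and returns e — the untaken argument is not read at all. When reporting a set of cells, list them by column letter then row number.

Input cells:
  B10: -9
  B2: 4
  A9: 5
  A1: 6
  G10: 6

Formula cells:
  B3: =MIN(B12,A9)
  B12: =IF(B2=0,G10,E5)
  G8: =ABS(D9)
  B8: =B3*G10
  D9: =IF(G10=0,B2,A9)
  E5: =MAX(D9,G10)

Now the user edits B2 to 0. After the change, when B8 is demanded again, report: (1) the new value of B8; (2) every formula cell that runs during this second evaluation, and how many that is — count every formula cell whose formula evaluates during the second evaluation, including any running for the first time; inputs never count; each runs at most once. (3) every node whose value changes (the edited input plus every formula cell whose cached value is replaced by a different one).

B8 now evaluates to 30.
Run set: B12 (1 run).
Changed values: B2.
The important point: B12 recomputes to an identical value, and the output ends up unchanged.

Initial pass — values computed on the first demand:
  D9 = IF(G10=0: G10=6 -> else branch A9) = 5
  E5 = MAX(5, 6) = 6
  B12 = IF(B2=0: B2=4 -> else branch E5) = 6
  B3 = MIN(6, 5) = 5
  B8 = 5 * 6 = 30

Second demand — change propagation:
  B12: re-runs because B2 4->0; new result 6 (unchanged).
  B3: re-examined; everything it read last time is the same (B12 unchanged, A9 unchanged) — cache 5 kept, no run.
  B8: re-examined; everything it read last time is the same (B3 unchanged, G10 unchanged) — cache 30 kept, no run.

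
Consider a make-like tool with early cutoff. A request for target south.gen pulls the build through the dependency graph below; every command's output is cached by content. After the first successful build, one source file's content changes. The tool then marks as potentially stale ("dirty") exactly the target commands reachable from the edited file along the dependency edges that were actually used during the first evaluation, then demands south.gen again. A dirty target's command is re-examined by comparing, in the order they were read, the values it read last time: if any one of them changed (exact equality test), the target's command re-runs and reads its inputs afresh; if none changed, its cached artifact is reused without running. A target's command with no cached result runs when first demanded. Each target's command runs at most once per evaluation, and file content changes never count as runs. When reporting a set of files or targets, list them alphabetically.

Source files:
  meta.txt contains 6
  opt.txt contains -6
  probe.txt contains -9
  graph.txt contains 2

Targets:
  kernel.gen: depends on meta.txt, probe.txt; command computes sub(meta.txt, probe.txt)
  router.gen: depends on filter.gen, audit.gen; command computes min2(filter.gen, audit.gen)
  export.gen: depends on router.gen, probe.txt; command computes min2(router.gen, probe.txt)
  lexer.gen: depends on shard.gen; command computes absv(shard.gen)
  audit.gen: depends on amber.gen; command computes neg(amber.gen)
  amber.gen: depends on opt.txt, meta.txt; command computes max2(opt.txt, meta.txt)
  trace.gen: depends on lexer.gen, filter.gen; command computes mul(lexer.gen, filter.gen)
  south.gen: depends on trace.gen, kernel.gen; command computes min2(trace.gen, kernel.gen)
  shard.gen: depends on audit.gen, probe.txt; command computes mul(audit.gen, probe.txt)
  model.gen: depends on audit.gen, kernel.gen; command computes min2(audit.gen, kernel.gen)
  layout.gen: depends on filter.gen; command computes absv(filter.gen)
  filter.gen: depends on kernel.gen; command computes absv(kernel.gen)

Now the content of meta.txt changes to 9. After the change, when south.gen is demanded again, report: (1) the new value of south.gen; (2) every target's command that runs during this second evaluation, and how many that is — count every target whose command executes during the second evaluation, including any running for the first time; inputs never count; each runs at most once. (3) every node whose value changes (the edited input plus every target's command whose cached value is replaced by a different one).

Demanding south.gen again yields 18.
8 target commands run: amber.gen, audit.gen, filter.gen, kernel.gen, lexer.gen, shard.gen, south.gen, trace.gen.
The nodes whose values change: amber.gen, audit.gen, filter.gen, kernel.gen, lexer.gen, meta.txt, shard.gen, south.gen, trace.gen.

First demand of the output computes:
  amber.gen = max2(-6, 6) = 6
  audit.gen = neg(6) = -6
  kernel.gen = sub(6, -9) = 15
  filter.gen = absv(15) = 15
  shard.gen = mul(-6, -9) = 54
  lexer.gen = absv(54) = 54
  trace.gen = mul(54, 15) = 810
  south.gen = min2(810, 15) = 15

After the edit, cleaning proceeds:
  amber.gen: a read changed (meta.txt 6->9) — executes, giving 9.
  audit.gen: a read changed (amber.gen 6->9) — executes, giving -9.
  kernel.gen: a read changed (meta.txt 6->9) — executes, giving 18.
  filter.gen: a read changed (kernel.gen 15->18) — executes, giving 18.
  shard.gen: a read changed (audit.gen -6->-9) — executes, giving 81.
  lexer.gen: a read changed (shard.gen 54->81) — executes, giving 81.
  trace.gen: a read changed (lexer.gen 54->81; filter.gen 15->18) — executes, giving 1458.
  south.gen: a read changed (trace.gen 810->1458; kernel.gen 15->18) — executes, giving 18.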